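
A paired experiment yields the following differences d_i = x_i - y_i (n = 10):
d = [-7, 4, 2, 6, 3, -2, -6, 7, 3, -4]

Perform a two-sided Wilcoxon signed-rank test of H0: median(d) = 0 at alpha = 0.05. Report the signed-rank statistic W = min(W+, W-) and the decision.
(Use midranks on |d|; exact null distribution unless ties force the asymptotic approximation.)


Step 1: Drop any zero differences (none here) and take |d_i|.
|d| = [7, 4, 2, 6, 3, 2, 6, 7, 3, 4]
Step 2: Midrank |d_i| (ties get averaged ranks).
ranks: |7|->9.5, |4|->5.5, |2|->1.5, |6|->7.5, |3|->3.5, |2|->1.5, |6|->7.5, |7|->9.5, |3|->3.5, |4|->5.5
Step 3: Attach original signs; sum ranks with positive sign and with negative sign.
W+ = 5.5 + 1.5 + 7.5 + 3.5 + 9.5 + 3.5 = 31
W- = 9.5 + 1.5 + 7.5 + 5.5 = 24
(Check: W+ + W- = 55 should equal n(n+1)/2 = 55.)
Step 4: Test statistic W = min(W+, W-) = 24.
Step 5: Ties in |d|, so use the tie-corrected normal approximation.
        E[W] = n(n+1)/4 = 10*11/4 = 27.5.
        Tie groups: |d|=2 (t=2), |d|=3 (t=2), |d|=4 (t=2), |d|=6 (t=2), |d|=7 (t=2); sum(t^3 - t) = 30.
        Var[W] = n(n+1)(2n+1)/24 - sum(t^3-t)/48 = 2310/24 - 30/48 = 95.625.
        z = (W - E[W]) / sqrt(Var[W]) = (24 - 27.5) / 9.7788 = -0.3579.
        Two-sided p = 2*Phi(z) = 0.720405.
Step 6: alpha = 0.05. fail to reject H0.

W+ = 31, W- = 24, W = min = 24, p = 0.720405, fail to reject H0.


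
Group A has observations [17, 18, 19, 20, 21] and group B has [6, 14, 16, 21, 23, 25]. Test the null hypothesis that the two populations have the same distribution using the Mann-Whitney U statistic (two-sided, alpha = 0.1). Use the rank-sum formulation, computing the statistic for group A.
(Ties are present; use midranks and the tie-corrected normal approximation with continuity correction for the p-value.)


Step 1: Combine and sort all 11 observations; assign midranks.
sorted (value, group): (6,Y), (14,Y), (16,Y), (17,X), (18,X), (19,X), (20,X), (21,X), (21,Y), (23,Y), (25,Y)
ranks: 6->1, 14->2, 16->3, 17->4, 18->5, 19->6, 20->7, 21->8.5, 21->8.5, 23->10, 25->11
Step 2: Rank sum for X: R1 = 4 + 5 + 6 + 7 + 8.5 = 30.5.
Step 3: U_X = R1 - n1(n1+1)/2 = 30.5 - 5*6/2 = 30.5 - 15 = 15.5.
       U_Y = n1*n2 - U_X = 30 - 15.5 = 14.5.
Step 4: Ties are present, so use the tie-corrected normal approximation (with continuity correction) for the p-value.
Step 5: p-value = 1.000000; compare to alpha = 0.1. fail to reject H0.

U_X = 15.5, p = 1.000000, fail to reject H0 at alpha = 0.1.


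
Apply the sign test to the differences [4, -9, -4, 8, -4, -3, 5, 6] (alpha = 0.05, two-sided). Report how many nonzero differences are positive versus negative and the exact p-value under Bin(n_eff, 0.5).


Step 1: Discard zero differences. Original n = 8; n_eff = number of nonzero differences = 8.
Nonzero differences (with sign): +4, -9, -4, +8, -4, -3, +5, +6
Step 2: Count signs: positive = 4, negative = 4.
Step 3: Under H0: P(positive) = 0.5, so the number of positives S ~ Bin(8, 0.5).
Step 4: Two-sided exact p-value = sum of Bin(8,0.5) probabilities at or below the observed probability = 1.000000.
Step 5: alpha = 0.05. fail to reject H0.

n_eff = 8, pos = 4, neg = 4, p = 1.000000, fail to reject H0.


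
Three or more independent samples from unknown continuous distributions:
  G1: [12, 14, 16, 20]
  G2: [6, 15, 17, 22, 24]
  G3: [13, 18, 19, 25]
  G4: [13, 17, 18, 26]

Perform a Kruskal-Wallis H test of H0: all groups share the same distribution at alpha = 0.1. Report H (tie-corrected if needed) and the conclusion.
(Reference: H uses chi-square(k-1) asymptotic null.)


Step 1: Combine all N = 17 observations and assign midranks.
sorted (value, group, rank): (6,G2,1), (12,G1,2), (13,G3,3.5), (13,G4,3.5), (14,G1,5), (15,G2,6), (16,G1,7), (17,G2,8.5), (17,G4,8.5), (18,G3,10.5), (18,G4,10.5), (19,G3,12), (20,G1,13), (22,G2,14), (24,G2,15), (25,G3,16), (26,G4,17)
Step 2: Sum ranks within each group.
R_1 = 27 (n_1 = 4)
R_2 = 44.5 (n_2 = 5)
R_3 = 42 (n_3 = 4)
R_4 = 39.5 (n_4 = 4)
Step 3: H = 12/(N(N+1)) * sum(R_i^2/n_i) - 3(N+1)
     = 12/(17*18) * (27^2/4 + 44.5^2/5 + 42^2/4 + 39.5^2/4) - 3*18
     = 0.039216 * 1409.36 - 54
     = 1.269118.
Step 4: Ties present; correction factor C = 1 - 18/(17^3 - 17) = 0.996324. Corrected H = 1.269118 / 0.996324 = 1.273801.
Step 5: Under H0, H ~ chi^2(3); p-value = 0.735364.
Step 6: alpha = 0.1. fail to reject H0.

H = 1.2738, df = 3, p = 0.735364, fail to reject H0.


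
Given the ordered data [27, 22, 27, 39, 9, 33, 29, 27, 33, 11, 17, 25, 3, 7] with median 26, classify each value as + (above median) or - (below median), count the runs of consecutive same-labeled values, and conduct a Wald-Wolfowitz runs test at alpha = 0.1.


Step 1: Compute median = 26; label A = above, B = below.
Labels in order: ABAABAAAABBBBB  (n_A = 7, n_B = 7)
Step 2: Count runs R = 6.
Step 3: Under H0 (random ordering), E[R] = 2*n_A*n_B/(n_A+n_B) + 1 = 2*7*7/14 + 1 = 8.0000.
        Var[R] = 2*n_A*n_B*(2*n_A*n_B - n_A - n_B) / ((n_A+n_B)^2 * (n_A+n_B-1)) = 8232/2548 = 3.2308.
        SD[R] = 1.7974.
Step 4: Continuity-corrected z = (R + 0.5 - E[R]) / SD[R] = (6 + 0.5 - 8.0000) / 1.7974 = -0.8345.
Step 5: Two-sided p-value via normal approximation = 2*(1 - Phi(|z|)) = 0.403986.
Step 6: alpha = 0.1. fail to reject H0.

R = 6, z = -0.8345, p = 0.403986, fail to reject H0.


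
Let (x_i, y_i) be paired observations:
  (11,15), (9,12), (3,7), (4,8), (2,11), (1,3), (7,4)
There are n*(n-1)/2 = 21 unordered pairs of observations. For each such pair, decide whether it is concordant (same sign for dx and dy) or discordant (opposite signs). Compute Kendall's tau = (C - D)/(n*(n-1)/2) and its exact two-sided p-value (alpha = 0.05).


Step 1: Enumerate the 21 unordered pairs (i,j) with i<j and classify each by sign(x_j-x_i) * sign(y_j-y_i).
  (1,2):dx=-2,dy=-3->C; (1,3):dx=-8,dy=-8->C; (1,4):dx=-7,dy=-7->C; (1,5):dx=-9,dy=-4->C
  (1,6):dx=-10,dy=-12->C; (1,7):dx=-4,dy=-11->C; (2,3):dx=-6,dy=-5->C; (2,4):dx=-5,dy=-4->C
  (2,5):dx=-7,dy=-1->C; (2,6):dx=-8,dy=-9->C; (2,7):dx=-2,dy=-8->C; (3,4):dx=+1,dy=+1->C
  (3,5):dx=-1,dy=+4->D; (3,6):dx=-2,dy=-4->C; (3,7):dx=+4,dy=-3->D; (4,5):dx=-2,dy=+3->D
  (4,6):dx=-3,dy=-5->C; (4,7):dx=+3,dy=-4->D; (5,6):dx=-1,dy=-8->C; (5,7):dx=+5,dy=-7->D
  (6,7):dx=+6,dy=+1->C
Step 2: C = 16, D = 5, total pairs = 21.
Step 3: tau = (C - D)/(n(n-1)/2) = (16 - 5)/21 = 0.523810.
Step 4: Exact two-sided p-value (enumerate n! = 5040 permutations of y under H0): p = 0.136111.
Step 5: alpha = 0.05. fail to reject H0.

tau_b = 0.5238 (C=16, D=5), p = 0.136111, fail to reject H0.


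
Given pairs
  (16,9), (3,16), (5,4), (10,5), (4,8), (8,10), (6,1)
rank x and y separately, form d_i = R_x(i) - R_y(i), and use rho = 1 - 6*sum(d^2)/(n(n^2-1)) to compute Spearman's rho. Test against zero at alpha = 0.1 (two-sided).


Step 1: Rank x and y separately (midranks; no ties here).
rank(x): 16->7, 3->1, 5->3, 10->6, 4->2, 8->5, 6->4
rank(y): 9->5, 16->7, 4->2, 5->3, 8->4, 10->6, 1->1
Step 2: d_i = R_x(i) - R_y(i); compute d_i^2.
  (7-5)^2=4, (1-7)^2=36, (3-2)^2=1, (6-3)^2=9, (2-4)^2=4, (5-6)^2=1, (4-1)^2=9
sum(d^2) = 64.
Step 3: rho = 1 - 6*64 / (7*(7^2 - 1)) = 1 - 384/336 = -0.142857.
Step 4: Under H0, t = rho * sqrt((n-2)/(1-rho^2)) = -0.3227 ~ t(5).
Step 5: Two-sided p-value from the t-distribution with 5 df = 0.759945.
Step 6: alpha = 0.1. fail to reject H0.

rho = -0.1429, p = 0.759945, fail to reject H0 at alpha = 0.1.


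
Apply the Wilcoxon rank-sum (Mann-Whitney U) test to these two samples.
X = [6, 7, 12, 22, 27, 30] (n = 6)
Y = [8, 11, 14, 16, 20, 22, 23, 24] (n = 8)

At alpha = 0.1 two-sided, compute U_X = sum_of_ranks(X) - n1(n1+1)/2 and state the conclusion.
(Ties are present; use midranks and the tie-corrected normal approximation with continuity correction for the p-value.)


Step 1: Combine and sort all 14 observations; assign midranks.
sorted (value, group): (6,X), (7,X), (8,Y), (11,Y), (12,X), (14,Y), (16,Y), (20,Y), (22,X), (22,Y), (23,Y), (24,Y), (27,X), (30,X)
ranks: 6->1, 7->2, 8->3, 11->4, 12->5, 14->6, 16->7, 20->8, 22->9.5, 22->9.5, 23->11, 24->12, 27->13, 30->14
Step 2: Rank sum for X: R1 = 1 + 2 + 5 + 9.5 + 13 + 14 = 44.5.
Step 3: U_X = R1 - n1(n1+1)/2 = 44.5 - 6*7/2 = 44.5 - 21 = 23.5.
       U_Y = n1*n2 - U_X = 48 - 23.5 = 24.5.
Step 4: Ties are present, so use the tie-corrected normal approximation (with continuity correction) for the p-value.
Step 5: p-value = 1.000000; compare to alpha = 0.1. fail to reject H0.

U_X = 23.5, p = 1.000000, fail to reject H0 at alpha = 0.1.


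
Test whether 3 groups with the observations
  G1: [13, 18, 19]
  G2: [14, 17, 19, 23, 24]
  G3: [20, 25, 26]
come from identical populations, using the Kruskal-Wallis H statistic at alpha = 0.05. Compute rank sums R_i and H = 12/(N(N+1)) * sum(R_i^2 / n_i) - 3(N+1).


Step 1: Combine all N = 11 observations and assign midranks.
sorted (value, group, rank): (13,G1,1), (14,G2,2), (17,G2,3), (18,G1,4), (19,G1,5.5), (19,G2,5.5), (20,G3,7), (23,G2,8), (24,G2,9), (25,G3,10), (26,G3,11)
Step 2: Sum ranks within each group.
R_1 = 10.5 (n_1 = 3)
R_2 = 27.5 (n_2 = 5)
R_3 = 28 (n_3 = 3)
Step 3: H = 12/(N(N+1)) * sum(R_i^2/n_i) - 3(N+1)
     = 12/(11*12) * (10.5^2/3 + 27.5^2/5 + 28^2/3) - 3*12
     = 0.090909 * 449.333 - 36
     = 4.848485.
Step 4: Ties present; correction factor C = 1 - 6/(11^3 - 11) = 0.995455. Corrected H = 4.848485 / 0.995455 = 4.870624.
Step 5: Under H0, H ~ chi^2(2); p-value = 0.087570.
Step 6: alpha = 0.05. fail to reject H0.

H = 4.8706, df = 2, p = 0.087570, fail to reject H0.


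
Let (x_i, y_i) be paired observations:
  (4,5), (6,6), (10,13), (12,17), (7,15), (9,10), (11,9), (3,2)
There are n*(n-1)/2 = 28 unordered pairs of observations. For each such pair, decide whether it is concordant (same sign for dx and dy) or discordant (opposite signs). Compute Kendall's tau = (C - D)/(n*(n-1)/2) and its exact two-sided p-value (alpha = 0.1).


Step 1: Enumerate the 28 unordered pairs (i,j) with i<j and classify each by sign(x_j-x_i) * sign(y_j-y_i).
  (1,2):dx=+2,dy=+1->C; (1,3):dx=+6,dy=+8->C; (1,4):dx=+8,dy=+12->C; (1,5):dx=+3,dy=+10->C
  (1,6):dx=+5,dy=+5->C; (1,7):dx=+7,dy=+4->C; (1,8):dx=-1,dy=-3->C; (2,3):dx=+4,dy=+7->C
  (2,4):dx=+6,dy=+11->C; (2,5):dx=+1,dy=+9->C; (2,6):dx=+3,dy=+4->C; (2,7):dx=+5,dy=+3->C
  (2,8):dx=-3,dy=-4->C; (3,4):dx=+2,dy=+4->C; (3,5):dx=-3,dy=+2->D; (3,6):dx=-1,dy=-3->C
  (3,7):dx=+1,dy=-4->D; (3,8):dx=-7,dy=-11->C; (4,5):dx=-5,dy=-2->C; (4,6):dx=-3,dy=-7->C
  (4,7):dx=-1,dy=-8->C; (4,8):dx=-9,dy=-15->C; (5,6):dx=+2,dy=-5->D; (5,7):dx=+4,dy=-6->D
  (5,8):dx=-4,dy=-13->C; (6,7):dx=+2,dy=-1->D; (6,8):dx=-6,dy=-8->C; (7,8):dx=-8,dy=-7->C
Step 2: C = 23, D = 5, total pairs = 28.
Step 3: tau = (C - D)/(n(n-1)/2) = (23 - 5)/28 = 0.642857.
Step 4: Exact two-sided p-value (enumerate n! = 40320 permutations of y under H0): p = 0.031151.
Step 5: alpha = 0.1. reject H0.

tau_b = 0.6429 (C=23, D=5), p = 0.031151, reject H0.


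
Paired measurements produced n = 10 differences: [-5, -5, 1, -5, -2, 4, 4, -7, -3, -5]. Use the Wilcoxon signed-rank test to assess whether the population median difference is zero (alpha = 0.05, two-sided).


Step 1: Drop any zero differences (none here) and take |d_i|.
|d| = [5, 5, 1, 5, 2, 4, 4, 7, 3, 5]
Step 2: Midrank |d_i| (ties get averaged ranks).
ranks: |5|->7.5, |5|->7.5, |1|->1, |5|->7.5, |2|->2, |4|->4.5, |4|->4.5, |7|->10, |3|->3, |5|->7.5
Step 3: Attach original signs; sum ranks with positive sign and with negative sign.
W+ = 1 + 4.5 + 4.5 = 10
W- = 7.5 + 7.5 + 7.5 + 2 + 10 + 3 + 7.5 = 45
(Check: W+ + W- = 55 should equal n(n+1)/2 = 55.)
Step 4: Test statistic W = min(W+, W-) = 10.
Step 5: Ties in |d|, so use the tie-corrected normal approximation.
        E[W] = n(n+1)/4 = 10*11/4 = 27.5.
        Tie groups: |d|=4 (t=2), |d|=5 (t=4); sum(t^3 - t) = 66.
        Var[W] = n(n+1)(2n+1)/24 - sum(t^3-t)/48 = 2310/24 - 66/48 = 94.875.
        z = (W - E[W]) / sqrt(Var[W]) = (10 - 27.5) / 9.7404 = -1.7966.
        Two-sided p = 2*Phi(z) = 0.072392.
Step 6: alpha = 0.05. fail to reject H0.

W+ = 10, W- = 45, W = min = 10, p = 0.072392, fail to reject H0.


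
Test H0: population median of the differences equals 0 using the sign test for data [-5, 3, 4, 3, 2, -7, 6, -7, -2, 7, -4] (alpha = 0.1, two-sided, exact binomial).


Step 1: Discard zero differences. Original n = 11; n_eff = number of nonzero differences = 11.
Nonzero differences (with sign): -5, +3, +4, +3, +2, -7, +6, -7, -2, +7, -4
Step 2: Count signs: positive = 6, negative = 5.
Step 3: Under H0: P(positive) = 0.5, so the number of positives S ~ Bin(11, 0.5).
Step 4: Two-sided exact p-value = sum of Bin(11,0.5) probabilities at or below the observed probability = 1.000000.
Step 5: alpha = 0.1. fail to reject H0.

n_eff = 11, pos = 6, neg = 5, p = 1.000000, fail to reject H0.


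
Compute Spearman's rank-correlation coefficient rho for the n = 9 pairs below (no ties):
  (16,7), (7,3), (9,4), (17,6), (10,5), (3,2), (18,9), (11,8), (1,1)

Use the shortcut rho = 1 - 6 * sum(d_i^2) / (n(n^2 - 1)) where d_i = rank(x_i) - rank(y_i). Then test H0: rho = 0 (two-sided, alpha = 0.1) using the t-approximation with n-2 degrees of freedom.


Step 1: Rank x and y separately (midranks; no ties here).
rank(x): 16->7, 7->3, 9->4, 17->8, 10->5, 3->2, 18->9, 11->6, 1->1
rank(y): 7->7, 3->3, 4->4, 6->6, 5->5, 2->2, 9->9, 8->8, 1->1
Step 2: d_i = R_x(i) - R_y(i); compute d_i^2.
  (7-7)^2=0, (3-3)^2=0, (4-4)^2=0, (8-6)^2=4, (5-5)^2=0, (2-2)^2=0, (9-9)^2=0, (6-8)^2=4, (1-1)^2=0
sum(d^2) = 8.
Step 3: rho = 1 - 6*8 / (9*(9^2 - 1)) = 1 - 48/720 = 0.933333.
Step 4: Under H0, t = rho * sqrt((n-2)/(1-rho^2)) = 6.8783 ~ t(7).
Step 5: Two-sided p-value from the t-distribution with 7 df = 0.000236.
Step 6: alpha = 0.1. reject H0.

rho = 0.9333, p = 0.000236, reject H0 at alpha = 0.1.


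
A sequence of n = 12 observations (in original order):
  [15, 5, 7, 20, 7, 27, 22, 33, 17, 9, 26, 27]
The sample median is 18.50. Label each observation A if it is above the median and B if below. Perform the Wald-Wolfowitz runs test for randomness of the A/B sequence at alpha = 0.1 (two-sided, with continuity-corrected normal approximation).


Step 1: Compute median = 18.50; label A = above, B = below.
Labels in order: BBBABAAABBAA  (n_A = 6, n_B = 6)
Step 2: Count runs R = 6.
Step 3: Under H0 (random ordering), E[R] = 2*n_A*n_B/(n_A+n_B) + 1 = 2*6*6/12 + 1 = 7.0000.
        Var[R] = 2*n_A*n_B*(2*n_A*n_B - n_A - n_B) / ((n_A+n_B)^2 * (n_A+n_B-1)) = 4320/1584 = 2.7273.
        SD[R] = 1.6514.
Step 4: Continuity-corrected z = (R + 0.5 - E[R]) / SD[R] = (6 + 0.5 - 7.0000) / 1.6514 = -0.3028.
Step 5: Two-sided p-value via normal approximation = 2*(1 - Phi(|z|)) = 0.762069.
Step 6: alpha = 0.1. fail to reject H0.

R = 6, z = -0.3028, p = 0.762069, fail to reject H0.


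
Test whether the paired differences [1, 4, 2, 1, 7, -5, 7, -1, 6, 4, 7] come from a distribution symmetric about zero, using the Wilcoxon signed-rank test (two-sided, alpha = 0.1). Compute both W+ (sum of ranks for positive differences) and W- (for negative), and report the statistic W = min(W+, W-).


Step 1: Drop any zero differences (none here) and take |d_i|.
|d| = [1, 4, 2, 1, 7, 5, 7, 1, 6, 4, 7]
Step 2: Midrank |d_i| (ties get averaged ranks).
ranks: |1|->2, |4|->5.5, |2|->4, |1|->2, |7|->10, |5|->7, |7|->10, |1|->2, |6|->8, |4|->5.5, |7|->10
Step 3: Attach original signs; sum ranks with positive sign and with negative sign.
W+ = 2 + 5.5 + 4 + 2 + 10 + 10 + 8 + 5.5 + 10 = 57
W- = 7 + 2 = 9
(Check: W+ + W- = 66 should equal n(n+1)/2 = 66.)
Step 4: Test statistic W = min(W+, W-) = 9.
Step 5: Ties in |d|, so use the tie-corrected normal approximation.
        E[W] = n(n+1)/4 = 11*12/4 = 33.
        Tie groups: |d|=1 (t=3), |d|=4 (t=2), |d|=7 (t=3); sum(t^3 - t) = 54.
        Var[W] = n(n+1)(2n+1)/24 - sum(t^3-t)/48 = 3036/24 - 54/48 = 125.375.
        z = (W - E[W]) / sqrt(Var[W]) = (9 - 33) / 11.1971 = -2.1434.
        Two-sided p = 2*Phi(z) = 0.032080.
Step 6: alpha = 0.1. reject H0.

W+ = 57, W- = 9, W = min = 9, p = 0.032080, reject H0.


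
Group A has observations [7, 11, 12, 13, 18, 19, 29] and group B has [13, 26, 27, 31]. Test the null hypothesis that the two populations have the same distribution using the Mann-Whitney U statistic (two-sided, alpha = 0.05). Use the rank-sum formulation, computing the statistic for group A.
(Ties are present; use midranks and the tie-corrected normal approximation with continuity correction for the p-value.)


Step 1: Combine and sort all 11 observations; assign midranks.
sorted (value, group): (7,X), (11,X), (12,X), (13,X), (13,Y), (18,X), (19,X), (26,Y), (27,Y), (29,X), (31,Y)
ranks: 7->1, 11->2, 12->3, 13->4.5, 13->4.5, 18->6, 19->7, 26->8, 27->9, 29->10, 31->11
Step 2: Rank sum for X: R1 = 1 + 2 + 3 + 4.5 + 6 + 7 + 10 = 33.5.
Step 3: U_X = R1 - n1(n1+1)/2 = 33.5 - 7*8/2 = 33.5 - 28 = 5.5.
       U_Y = n1*n2 - U_X = 28 - 5.5 = 22.5.
Step 4: Ties are present, so use the tie-corrected normal approximation (with continuity correction) for the p-value.
Step 5: p-value = 0.129695; compare to alpha = 0.05. fail to reject H0.

U_X = 5.5, p = 0.129695, fail to reject H0 at alpha = 0.05.


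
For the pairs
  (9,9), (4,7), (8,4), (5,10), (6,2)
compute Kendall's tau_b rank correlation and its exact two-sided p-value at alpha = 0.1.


Step 1: Enumerate the 10 unordered pairs (i,j) with i<j and classify each by sign(x_j-x_i) * sign(y_j-y_i).
  (1,2):dx=-5,dy=-2->C; (1,3):dx=-1,dy=-5->C; (1,4):dx=-4,dy=+1->D; (1,5):dx=-3,dy=-7->C
  (2,3):dx=+4,dy=-3->D; (2,4):dx=+1,dy=+3->C; (2,5):dx=+2,dy=-5->D; (3,4):dx=-3,dy=+6->D
  (3,5):dx=-2,dy=-2->C; (4,5):dx=+1,dy=-8->D
Step 2: C = 5, D = 5, total pairs = 10.
Step 3: tau = (C - D)/(n(n-1)/2) = (5 - 5)/10 = 0.000000.
Step 4: Exact two-sided p-value (enumerate n! = 120 permutations of y under H0): p = 1.000000.
Step 5: alpha = 0.1. fail to reject H0.

tau_b = 0.0000 (C=5, D=5), p = 1.000000, fail to reject H0.


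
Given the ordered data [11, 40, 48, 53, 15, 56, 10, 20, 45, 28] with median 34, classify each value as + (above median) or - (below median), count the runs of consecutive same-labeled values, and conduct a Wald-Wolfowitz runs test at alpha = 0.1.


Step 1: Compute median = 34; label A = above, B = below.
Labels in order: BAAABABBAB  (n_A = 5, n_B = 5)
Step 2: Count runs R = 7.
Step 3: Under H0 (random ordering), E[R] = 2*n_A*n_B/(n_A+n_B) + 1 = 2*5*5/10 + 1 = 6.0000.
        Var[R] = 2*n_A*n_B*(2*n_A*n_B - n_A - n_B) / ((n_A+n_B)^2 * (n_A+n_B-1)) = 2000/900 = 2.2222.
        SD[R] = 1.4907.
Step 4: Continuity-corrected z = (R - 0.5 - E[R]) / SD[R] = (7 - 0.5 - 6.0000) / 1.4907 = 0.3354.
Step 5: Two-sided p-value via normal approximation = 2*(1 - Phi(|z|)) = 0.737316.
Step 6: alpha = 0.1. fail to reject H0.

R = 7, z = 0.3354, p = 0.737316, fail to reject H0.


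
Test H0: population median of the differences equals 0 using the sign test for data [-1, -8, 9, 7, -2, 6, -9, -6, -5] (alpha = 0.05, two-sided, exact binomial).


Step 1: Discard zero differences. Original n = 9; n_eff = number of nonzero differences = 9.
Nonzero differences (with sign): -1, -8, +9, +7, -2, +6, -9, -6, -5
Step 2: Count signs: positive = 3, negative = 6.
Step 3: Under H0: P(positive) = 0.5, so the number of positives S ~ Bin(9, 0.5).
Step 4: Two-sided exact p-value = sum of Bin(9,0.5) probabilities at or below the observed probability = 0.507812.
Step 5: alpha = 0.05. fail to reject H0.

n_eff = 9, pos = 3, neg = 6, p = 0.507812, fail to reject H0.


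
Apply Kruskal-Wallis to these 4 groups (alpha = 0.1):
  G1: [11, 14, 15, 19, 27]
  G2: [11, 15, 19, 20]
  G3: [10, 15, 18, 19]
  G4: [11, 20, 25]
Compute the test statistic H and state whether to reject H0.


Step 1: Combine all N = 16 observations and assign midranks.
sorted (value, group, rank): (10,G3,1), (11,G1,3), (11,G2,3), (11,G4,3), (14,G1,5), (15,G1,7), (15,G2,7), (15,G3,7), (18,G3,9), (19,G1,11), (19,G2,11), (19,G3,11), (20,G2,13.5), (20,G4,13.5), (25,G4,15), (27,G1,16)
Step 2: Sum ranks within each group.
R_1 = 42 (n_1 = 5)
R_2 = 34.5 (n_2 = 4)
R_3 = 28 (n_3 = 4)
R_4 = 31.5 (n_4 = 3)
Step 3: H = 12/(N(N+1)) * sum(R_i^2/n_i) - 3(N+1)
     = 12/(16*17) * (42^2/5 + 34.5^2/4 + 28^2/4 + 31.5^2/3) - 3*17
     = 0.044118 * 1177.11 - 51
     = 0.931434.
Step 4: Ties present; correction factor C = 1 - 78/(16^3 - 16) = 0.980882. Corrected H = 0.931434 / 0.980882 = 0.949588.
Step 5: Under H0, H ~ chi^2(3); p-value = 0.813448.
Step 6: alpha = 0.1. fail to reject H0.

H = 0.9496, df = 3, p = 0.813448, fail to reject H0.


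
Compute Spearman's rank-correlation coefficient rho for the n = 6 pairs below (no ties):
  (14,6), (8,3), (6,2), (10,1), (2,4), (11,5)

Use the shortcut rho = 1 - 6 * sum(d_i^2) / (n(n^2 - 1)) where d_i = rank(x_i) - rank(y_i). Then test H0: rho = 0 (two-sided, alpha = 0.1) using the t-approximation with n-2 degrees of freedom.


Step 1: Rank x and y separately (midranks; no ties here).
rank(x): 14->6, 8->3, 6->2, 10->4, 2->1, 11->5
rank(y): 6->6, 3->3, 2->2, 1->1, 4->4, 5->5
Step 2: d_i = R_x(i) - R_y(i); compute d_i^2.
  (6-6)^2=0, (3-3)^2=0, (2-2)^2=0, (4-1)^2=9, (1-4)^2=9, (5-5)^2=0
sum(d^2) = 18.
Step 3: rho = 1 - 6*18 / (6*(6^2 - 1)) = 1 - 108/210 = 0.485714.
Step 4: Under H0, t = rho * sqrt((n-2)/(1-rho^2)) = 1.1113 ~ t(4).
Step 5: Two-sided p-value from the t-distribution with 4 df = 0.328723.
Step 6: alpha = 0.1. fail to reject H0.

rho = 0.4857, p = 0.328723, fail to reject H0 at alpha = 0.1.


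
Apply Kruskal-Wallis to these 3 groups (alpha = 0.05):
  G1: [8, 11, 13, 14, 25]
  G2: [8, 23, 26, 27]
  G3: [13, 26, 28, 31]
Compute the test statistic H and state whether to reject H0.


Step 1: Combine all N = 13 observations and assign midranks.
sorted (value, group, rank): (8,G1,1.5), (8,G2,1.5), (11,G1,3), (13,G1,4.5), (13,G3,4.5), (14,G1,6), (23,G2,7), (25,G1,8), (26,G2,9.5), (26,G3,9.5), (27,G2,11), (28,G3,12), (31,G3,13)
Step 2: Sum ranks within each group.
R_1 = 23 (n_1 = 5)
R_2 = 29 (n_2 = 4)
R_3 = 39 (n_3 = 4)
Step 3: H = 12/(N(N+1)) * sum(R_i^2/n_i) - 3(N+1)
     = 12/(13*14) * (23^2/5 + 29^2/4 + 39^2/4) - 3*14
     = 0.065934 * 696.3 - 42
     = 3.909890.
Step 4: Ties present; correction factor C = 1 - 18/(13^3 - 13) = 0.991758. Corrected H = 3.909890 / 0.991758 = 3.942382.
Step 5: Under H0, H ~ chi^2(2); p-value = 0.139291.
Step 6: alpha = 0.05. fail to reject H0.

H = 3.9424, df = 2, p = 0.139291, fail to reject H0.


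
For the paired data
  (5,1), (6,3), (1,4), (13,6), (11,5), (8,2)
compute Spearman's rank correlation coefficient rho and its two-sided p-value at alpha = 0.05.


Step 1: Rank x and y separately (midranks; no ties here).
rank(x): 5->2, 6->3, 1->1, 13->6, 11->5, 8->4
rank(y): 1->1, 3->3, 4->4, 6->6, 5->5, 2->2
Step 2: d_i = R_x(i) - R_y(i); compute d_i^2.
  (2-1)^2=1, (3-3)^2=0, (1-4)^2=9, (6-6)^2=0, (5-5)^2=0, (4-2)^2=4
sum(d^2) = 14.
Step 3: rho = 1 - 6*14 / (6*(6^2 - 1)) = 1 - 84/210 = 0.600000.
Step 4: Under H0, t = rho * sqrt((n-2)/(1-rho^2)) = 1.5000 ~ t(4).
Step 5: Two-sided p-value from the t-distribution with 4 df = 0.208000.
Step 6: alpha = 0.05. fail to reject H0.

rho = 0.6000, p = 0.208000, fail to reject H0 at alpha = 0.05.


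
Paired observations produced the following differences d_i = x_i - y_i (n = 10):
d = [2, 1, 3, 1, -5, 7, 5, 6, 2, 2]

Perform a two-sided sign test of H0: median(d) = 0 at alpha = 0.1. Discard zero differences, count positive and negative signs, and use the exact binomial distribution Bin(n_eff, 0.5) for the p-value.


Step 1: Discard zero differences. Original n = 10; n_eff = number of nonzero differences = 10.
Nonzero differences (with sign): +2, +1, +3, +1, -5, +7, +5, +6, +2, +2
Step 2: Count signs: positive = 9, negative = 1.
Step 3: Under H0: P(positive) = 0.5, so the number of positives S ~ Bin(10, 0.5).
Step 4: Two-sided exact p-value = sum of Bin(10,0.5) probabilities at or below the observed probability = 0.021484.
Step 5: alpha = 0.1. reject H0.

n_eff = 10, pos = 9, neg = 1, p = 0.021484, reject H0.


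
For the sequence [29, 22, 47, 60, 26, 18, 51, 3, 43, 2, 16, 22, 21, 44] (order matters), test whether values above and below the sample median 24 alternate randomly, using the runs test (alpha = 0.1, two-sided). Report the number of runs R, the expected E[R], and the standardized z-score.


Step 1: Compute median = 24; label A = above, B = below.
Labels in order: ABAAABABABBBBA  (n_A = 7, n_B = 7)
Step 2: Count runs R = 9.
Step 3: Under H0 (random ordering), E[R] = 2*n_A*n_B/(n_A+n_B) + 1 = 2*7*7/14 + 1 = 8.0000.
        Var[R] = 2*n_A*n_B*(2*n_A*n_B - n_A - n_B) / ((n_A+n_B)^2 * (n_A+n_B-1)) = 8232/2548 = 3.2308.
        SD[R] = 1.7974.
Step 4: Continuity-corrected z = (R - 0.5 - E[R]) / SD[R] = (9 - 0.5 - 8.0000) / 1.7974 = 0.2782.
Step 5: Two-sided p-value via normal approximation = 2*(1 - Phi(|z|)) = 0.780879.
Step 6: alpha = 0.1. fail to reject H0.

R = 9, z = 0.2782, p = 0.780879, fail to reject H0.


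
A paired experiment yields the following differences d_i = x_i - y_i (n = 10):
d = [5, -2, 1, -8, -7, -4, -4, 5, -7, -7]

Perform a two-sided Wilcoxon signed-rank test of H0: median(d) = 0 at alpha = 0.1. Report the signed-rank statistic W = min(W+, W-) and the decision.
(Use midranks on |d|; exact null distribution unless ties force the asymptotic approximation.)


Step 1: Drop any zero differences (none here) and take |d_i|.
|d| = [5, 2, 1, 8, 7, 4, 4, 5, 7, 7]
Step 2: Midrank |d_i| (ties get averaged ranks).
ranks: |5|->5.5, |2|->2, |1|->1, |8|->10, |7|->8, |4|->3.5, |4|->3.5, |5|->5.5, |7|->8, |7|->8
Step 3: Attach original signs; sum ranks with positive sign and with negative sign.
W+ = 5.5 + 1 + 5.5 = 12
W- = 2 + 10 + 8 + 3.5 + 3.5 + 8 + 8 = 43
(Check: W+ + W- = 55 should equal n(n+1)/2 = 55.)
Step 4: Test statistic W = min(W+, W-) = 12.
Step 5: Ties in |d|, so use the tie-corrected normal approximation.
        E[W] = n(n+1)/4 = 10*11/4 = 27.5.
        Tie groups: |d|=4 (t=2), |d|=5 (t=2), |d|=7 (t=3); sum(t^3 - t) = 36.
        Var[W] = n(n+1)(2n+1)/24 - sum(t^3-t)/48 = 2310/24 - 36/48 = 95.5.
        z = (W - E[W]) / sqrt(Var[W]) = (12 - 27.5) / 9.7724 = -1.5861.
        Two-sided p = 2*Phi(z) = 0.112717.
Step 6: alpha = 0.1. fail to reject H0.

W+ = 12, W- = 43, W = min = 12, p = 0.112717, fail to reject H0.


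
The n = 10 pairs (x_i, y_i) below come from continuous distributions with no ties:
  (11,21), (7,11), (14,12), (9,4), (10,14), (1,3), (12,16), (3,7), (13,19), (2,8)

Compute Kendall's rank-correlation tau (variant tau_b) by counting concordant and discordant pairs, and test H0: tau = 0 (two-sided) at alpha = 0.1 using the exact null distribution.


Step 1: Enumerate the 45 unordered pairs (i,j) with i<j and classify each by sign(x_j-x_i) * sign(y_j-y_i).
  (1,2):dx=-4,dy=-10->C; (1,3):dx=+3,dy=-9->D; (1,4):dx=-2,dy=-17->C; (1,5):dx=-1,dy=-7->C
  (1,6):dx=-10,dy=-18->C; (1,7):dx=+1,dy=-5->D; (1,8):dx=-8,dy=-14->C; (1,9):dx=+2,dy=-2->D
  (1,10):dx=-9,dy=-13->C; (2,3):dx=+7,dy=+1->C; (2,4):dx=+2,dy=-7->D; (2,5):dx=+3,dy=+3->C
  (2,6):dx=-6,dy=-8->C; (2,7):dx=+5,dy=+5->C; (2,8):dx=-4,dy=-4->C; (2,9):dx=+6,dy=+8->C
  (2,10):dx=-5,dy=-3->C; (3,4):dx=-5,dy=-8->C; (3,5):dx=-4,dy=+2->D; (3,6):dx=-13,dy=-9->C
  (3,7):dx=-2,dy=+4->D; (3,8):dx=-11,dy=-5->C; (3,9):dx=-1,dy=+7->D; (3,10):dx=-12,dy=-4->C
  (4,5):dx=+1,dy=+10->C; (4,6):dx=-8,dy=-1->C; (4,7):dx=+3,dy=+12->C; (4,8):dx=-6,dy=+3->D
  (4,9):dx=+4,dy=+15->C; (4,10):dx=-7,dy=+4->D; (5,6):dx=-9,dy=-11->C; (5,7):dx=+2,dy=+2->C
  (5,8):dx=-7,dy=-7->C; (5,9):dx=+3,dy=+5->C; (5,10):dx=-8,dy=-6->C; (6,7):dx=+11,dy=+13->C
  (6,8):dx=+2,dy=+4->C; (6,9):dx=+12,dy=+16->C; (6,10):dx=+1,dy=+5->C; (7,8):dx=-9,dy=-9->C
  (7,9):dx=+1,dy=+3->C; (7,10):dx=-10,dy=-8->C; (8,9):dx=+10,dy=+12->C; (8,10):dx=-1,dy=+1->D
  (9,10):dx=-11,dy=-11->C
Step 2: C = 35, D = 10, total pairs = 45.
Step 3: tau = (C - D)/(n(n-1)/2) = (35 - 10)/45 = 0.555556.
Step 4: Exact two-sided p-value (enumerate n! = 3628800 permutations of y under H0): p = 0.028609.
Step 5: alpha = 0.1. reject H0.

tau_b = 0.5556 (C=35, D=10), p = 0.028609, reject H0.


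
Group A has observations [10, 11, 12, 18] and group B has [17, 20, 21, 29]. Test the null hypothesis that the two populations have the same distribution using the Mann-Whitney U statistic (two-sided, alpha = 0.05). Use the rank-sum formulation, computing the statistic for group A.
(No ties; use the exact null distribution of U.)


Step 1: Combine and sort all 8 observations; assign midranks.
sorted (value, group): (10,X), (11,X), (12,X), (17,Y), (18,X), (20,Y), (21,Y), (29,Y)
ranks: 10->1, 11->2, 12->3, 17->4, 18->5, 20->6, 21->7, 29->8
Step 2: Rank sum for X: R1 = 1 + 2 + 3 + 5 = 11.
Step 3: U_X = R1 - n1(n1+1)/2 = 11 - 4*5/2 = 11 - 10 = 1.
       U_Y = n1*n2 - U_X = 16 - 1 = 15.
Step 4: No ties, so the exact null distribution of U (based on enumerating the C(8,4) = 70 equally likely rank assignments) gives the two-sided p-value.
Step 5: p-value = 0.057143; compare to alpha = 0.05. fail to reject H0.

U_X = 1, p = 0.057143, fail to reject H0 at alpha = 0.05.


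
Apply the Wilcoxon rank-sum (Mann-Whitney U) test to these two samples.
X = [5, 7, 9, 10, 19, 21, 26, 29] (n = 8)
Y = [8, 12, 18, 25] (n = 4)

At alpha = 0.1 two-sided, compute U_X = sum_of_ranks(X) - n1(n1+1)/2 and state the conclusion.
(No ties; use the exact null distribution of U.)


Step 1: Combine and sort all 12 observations; assign midranks.
sorted (value, group): (5,X), (7,X), (8,Y), (9,X), (10,X), (12,Y), (18,Y), (19,X), (21,X), (25,Y), (26,X), (29,X)
ranks: 5->1, 7->2, 8->3, 9->4, 10->5, 12->6, 18->7, 19->8, 21->9, 25->10, 26->11, 29->12
Step 2: Rank sum for X: R1 = 1 + 2 + 4 + 5 + 8 + 9 + 11 + 12 = 52.
Step 3: U_X = R1 - n1(n1+1)/2 = 52 - 8*9/2 = 52 - 36 = 16.
       U_Y = n1*n2 - U_X = 32 - 16 = 16.
Step 4: No ties, so the exact null distribution of U (based on enumerating the C(12,8) = 495 equally likely rank assignments) gives the two-sided p-value.
Step 5: p-value = 1.000000; compare to alpha = 0.1. fail to reject H0.

U_X = 16, p = 1.000000, fail to reject H0 at alpha = 0.1.


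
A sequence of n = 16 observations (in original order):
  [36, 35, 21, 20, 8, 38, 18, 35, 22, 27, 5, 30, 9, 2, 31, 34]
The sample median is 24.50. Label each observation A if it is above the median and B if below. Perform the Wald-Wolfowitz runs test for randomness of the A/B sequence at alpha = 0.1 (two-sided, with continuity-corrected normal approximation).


Step 1: Compute median = 24.50; label A = above, B = below.
Labels in order: AABBBABABABABBAA  (n_A = 8, n_B = 8)
Step 2: Count runs R = 11.
Step 3: Under H0 (random ordering), E[R] = 2*n_A*n_B/(n_A+n_B) + 1 = 2*8*8/16 + 1 = 9.0000.
        Var[R] = 2*n_A*n_B*(2*n_A*n_B - n_A - n_B) / ((n_A+n_B)^2 * (n_A+n_B-1)) = 14336/3840 = 3.7333.
        SD[R] = 1.9322.
Step 4: Continuity-corrected z = (R - 0.5 - E[R]) / SD[R] = (11 - 0.5 - 9.0000) / 1.9322 = 0.7763.
Step 5: Two-sided p-value via normal approximation = 2*(1 - Phi(|z|)) = 0.437558.
Step 6: alpha = 0.1. fail to reject H0.

R = 11, z = 0.7763, p = 0.437558, fail to reject H0.


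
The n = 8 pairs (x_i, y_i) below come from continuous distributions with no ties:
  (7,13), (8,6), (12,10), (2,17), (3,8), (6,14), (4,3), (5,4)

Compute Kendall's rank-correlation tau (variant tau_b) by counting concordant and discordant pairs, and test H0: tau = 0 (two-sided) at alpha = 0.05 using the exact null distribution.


Step 1: Enumerate the 28 unordered pairs (i,j) with i<j and classify each by sign(x_j-x_i) * sign(y_j-y_i).
  (1,2):dx=+1,dy=-7->D; (1,3):dx=+5,dy=-3->D; (1,4):dx=-5,dy=+4->D; (1,5):dx=-4,dy=-5->C
  (1,6):dx=-1,dy=+1->D; (1,7):dx=-3,dy=-10->C; (1,8):dx=-2,dy=-9->C; (2,3):dx=+4,dy=+4->C
  (2,4):dx=-6,dy=+11->D; (2,5):dx=-5,dy=+2->D; (2,6):dx=-2,dy=+8->D; (2,7):dx=-4,dy=-3->C
  (2,8):dx=-3,dy=-2->C; (3,4):dx=-10,dy=+7->D; (3,5):dx=-9,dy=-2->C; (3,6):dx=-6,dy=+4->D
  (3,7):dx=-8,dy=-7->C; (3,8):dx=-7,dy=-6->C; (4,5):dx=+1,dy=-9->D; (4,6):dx=+4,dy=-3->D
  (4,7):dx=+2,dy=-14->D; (4,8):dx=+3,dy=-13->D; (5,6):dx=+3,dy=+6->C; (5,7):dx=+1,dy=-5->D
  (5,8):dx=+2,dy=-4->D; (6,7):dx=-2,dy=-11->C; (6,8):dx=-1,dy=-10->C; (7,8):dx=+1,dy=+1->C
Step 2: C = 13, D = 15, total pairs = 28.
Step 3: tau = (C - D)/(n(n-1)/2) = (13 - 15)/28 = -0.071429.
Step 4: Exact two-sided p-value (enumerate n! = 40320 permutations of y under H0): p = 0.904861.
Step 5: alpha = 0.05. fail to reject H0.

tau_b = -0.0714 (C=13, D=15), p = 0.904861, fail to reject H0.


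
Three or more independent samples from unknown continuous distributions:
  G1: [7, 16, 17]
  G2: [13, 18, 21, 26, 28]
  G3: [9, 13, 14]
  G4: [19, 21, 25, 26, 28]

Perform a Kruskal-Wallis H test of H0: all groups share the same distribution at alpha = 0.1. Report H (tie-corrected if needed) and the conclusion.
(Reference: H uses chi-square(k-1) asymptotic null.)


Step 1: Combine all N = 16 observations and assign midranks.
sorted (value, group, rank): (7,G1,1), (9,G3,2), (13,G2,3.5), (13,G3,3.5), (14,G3,5), (16,G1,6), (17,G1,7), (18,G2,8), (19,G4,9), (21,G2,10.5), (21,G4,10.5), (25,G4,12), (26,G2,13.5), (26,G4,13.5), (28,G2,15.5), (28,G4,15.5)
Step 2: Sum ranks within each group.
R_1 = 14 (n_1 = 3)
R_2 = 51 (n_2 = 5)
R_3 = 10.5 (n_3 = 3)
R_4 = 60.5 (n_4 = 5)
Step 3: H = 12/(N(N+1)) * sum(R_i^2/n_i) - 3(N+1)
     = 12/(16*17) * (14^2/3 + 51^2/5 + 10.5^2/3 + 60.5^2/5) - 3*17
     = 0.044118 * 1354.33 - 51
     = 8.750000.
Step 4: Ties present; correction factor C = 1 - 24/(16^3 - 16) = 0.994118. Corrected H = 8.750000 / 0.994118 = 8.801775.
Step 5: Under H0, H ~ chi^2(3); p-value = 0.032046.
Step 6: alpha = 0.1. reject H0.

H = 8.8018, df = 3, p = 0.032046, reject H0.


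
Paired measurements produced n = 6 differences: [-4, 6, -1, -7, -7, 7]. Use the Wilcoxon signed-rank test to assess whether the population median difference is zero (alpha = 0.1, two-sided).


Step 1: Drop any zero differences (none here) and take |d_i|.
|d| = [4, 6, 1, 7, 7, 7]
Step 2: Midrank |d_i| (ties get averaged ranks).
ranks: |4|->2, |6|->3, |1|->1, |7|->5, |7|->5, |7|->5
Step 3: Attach original signs; sum ranks with positive sign and with negative sign.
W+ = 3 + 5 = 8
W- = 2 + 1 + 5 + 5 = 13
(Check: W+ + W- = 21 should equal n(n+1)/2 = 21.)
Step 4: Test statistic W = min(W+, W-) = 8.
Step 5: Ties in |d|, so use the tie-corrected normal approximation.
        E[W] = n(n+1)/4 = 6*7/4 = 10.5.
        Tie groups: |d|=7 (t=3); sum(t^3 - t) = 24.
        Var[W] = n(n+1)(2n+1)/24 - sum(t^3-t)/48 = 546/24 - 24/48 = 22.25.
        z = (W - E[W]) / sqrt(Var[W]) = (8 - 10.5) / 4.7170 = -0.5300.
        Two-sided p = 2*Phi(z) = 0.596113.
Step 6: alpha = 0.1. fail to reject H0.

W+ = 8, W- = 13, W = min = 8, p = 0.596113, fail to reject H0.


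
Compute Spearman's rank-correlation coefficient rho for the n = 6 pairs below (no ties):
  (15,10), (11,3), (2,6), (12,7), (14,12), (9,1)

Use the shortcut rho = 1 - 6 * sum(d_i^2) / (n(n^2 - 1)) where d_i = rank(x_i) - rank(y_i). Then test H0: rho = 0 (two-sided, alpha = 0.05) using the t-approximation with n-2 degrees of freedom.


Step 1: Rank x and y separately (midranks; no ties here).
rank(x): 15->6, 11->3, 2->1, 12->4, 14->5, 9->2
rank(y): 10->5, 3->2, 6->3, 7->4, 12->6, 1->1
Step 2: d_i = R_x(i) - R_y(i); compute d_i^2.
  (6-5)^2=1, (3-2)^2=1, (1-3)^2=4, (4-4)^2=0, (5-6)^2=1, (2-1)^2=1
sum(d^2) = 8.
Step 3: rho = 1 - 6*8 / (6*(6^2 - 1)) = 1 - 48/210 = 0.771429.
Step 4: Under H0, t = rho * sqrt((n-2)/(1-rho^2)) = 2.4247 ~ t(4).
Step 5: Two-sided p-value from the t-distribution with 4 df = 0.072397.
Step 6: alpha = 0.05. fail to reject H0.

rho = 0.7714, p = 0.072397, fail to reject H0 at alpha = 0.05.


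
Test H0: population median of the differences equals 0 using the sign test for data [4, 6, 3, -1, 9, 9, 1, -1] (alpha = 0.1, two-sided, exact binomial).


Step 1: Discard zero differences. Original n = 8; n_eff = number of nonzero differences = 8.
Nonzero differences (with sign): +4, +6, +3, -1, +9, +9, +1, -1
Step 2: Count signs: positive = 6, negative = 2.
Step 3: Under H0: P(positive) = 0.5, so the number of positives S ~ Bin(8, 0.5).
Step 4: Two-sided exact p-value = sum of Bin(8,0.5) probabilities at or below the observed probability = 0.289062.
Step 5: alpha = 0.1. fail to reject H0.

n_eff = 8, pos = 6, neg = 2, p = 0.289062, fail to reject H0.


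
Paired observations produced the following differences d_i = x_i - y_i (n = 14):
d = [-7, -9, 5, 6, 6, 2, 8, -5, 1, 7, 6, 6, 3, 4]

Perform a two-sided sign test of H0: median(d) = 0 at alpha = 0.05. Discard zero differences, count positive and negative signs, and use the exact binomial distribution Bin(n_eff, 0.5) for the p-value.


Step 1: Discard zero differences. Original n = 14; n_eff = number of nonzero differences = 14.
Nonzero differences (with sign): -7, -9, +5, +6, +6, +2, +8, -5, +1, +7, +6, +6, +3, +4
Step 2: Count signs: positive = 11, negative = 3.
Step 3: Under H0: P(positive) = 0.5, so the number of positives S ~ Bin(14, 0.5).
Step 4: Two-sided exact p-value = sum of Bin(14,0.5) probabilities at or below the observed probability = 0.057373.
Step 5: alpha = 0.05. fail to reject H0.

n_eff = 14, pos = 11, neg = 3, p = 0.057373, fail to reject H0.


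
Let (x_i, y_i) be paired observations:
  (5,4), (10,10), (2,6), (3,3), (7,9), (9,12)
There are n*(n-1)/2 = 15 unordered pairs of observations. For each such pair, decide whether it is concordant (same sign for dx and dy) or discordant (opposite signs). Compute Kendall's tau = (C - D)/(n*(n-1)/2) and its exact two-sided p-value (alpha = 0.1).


Step 1: Enumerate the 15 unordered pairs (i,j) with i<j and classify each by sign(x_j-x_i) * sign(y_j-y_i).
  (1,2):dx=+5,dy=+6->C; (1,3):dx=-3,dy=+2->D; (1,4):dx=-2,dy=-1->C; (1,5):dx=+2,dy=+5->C
  (1,6):dx=+4,dy=+8->C; (2,3):dx=-8,dy=-4->C; (2,4):dx=-7,dy=-7->C; (2,5):dx=-3,dy=-1->C
  (2,6):dx=-1,dy=+2->D; (3,4):dx=+1,dy=-3->D; (3,5):dx=+5,dy=+3->C; (3,6):dx=+7,dy=+6->C
  (4,5):dx=+4,dy=+6->C; (4,6):dx=+6,dy=+9->C; (5,6):dx=+2,dy=+3->C
Step 2: C = 12, D = 3, total pairs = 15.
Step 3: tau = (C - D)/(n(n-1)/2) = (12 - 3)/15 = 0.600000.
Step 4: Exact two-sided p-value (enumerate n! = 720 permutations of y under H0): p = 0.136111.
Step 5: alpha = 0.1. fail to reject H0.

tau_b = 0.6000 (C=12, D=3), p = 0.136111, fail to reject H0.


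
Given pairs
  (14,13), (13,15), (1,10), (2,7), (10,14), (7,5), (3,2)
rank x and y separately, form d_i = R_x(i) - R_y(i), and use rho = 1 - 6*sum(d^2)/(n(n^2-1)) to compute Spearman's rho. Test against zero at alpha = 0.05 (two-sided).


Step 1: Rank x and y separately (midranks; no ties here).
rank(x): 14->7, 13->6, 1->1, 2->2, 10->5, 7->4, 3->3
rank(y): 13->5, 15->7, 10->4, 7->3, 14->6, 5->2, 2->1
Step 2: d_i = R_x(i) - R_y(i); compute d_i^2.
  (7-5)^2=4, (6-7)^2=1, (1-4)^2=9, (2-3)^2=1, (5-6)^2=1, (4-2)^2=4, (3-1)^2=4
sum(d^2) = 24.
Step 3: rho = 1 - 6*24 / (7*(7^2 - 1)) = 1 - 144/336 = 0.571429.
Step 4: Under H0, t = rho * sqrt((n-2)/(1-rho^2)) = 1.5570 ~ t(5).
Step 5: Two-sided p-value from the t-distribution with 5 df = 0.180202.
Step 6: alpha = 0.05. fail to reject H0.

rho = 0.5714, p = 0.180202, fail to reject H0 at alpha = 0.05.


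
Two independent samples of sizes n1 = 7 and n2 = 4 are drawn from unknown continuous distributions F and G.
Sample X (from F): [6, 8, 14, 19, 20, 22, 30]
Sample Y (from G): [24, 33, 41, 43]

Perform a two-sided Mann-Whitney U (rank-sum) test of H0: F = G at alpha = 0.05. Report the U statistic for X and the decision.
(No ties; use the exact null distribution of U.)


Step 1: Combine and sort all 11 observations; assign midranks.
sorted (value, group): (6,X), (8,X), (14,X), (19,X), (20,X), (22,X), (24,Y), (30,X), (33,Y), (41,Y), (43,Y)
ranks: 6->1, 8->2, 14->3, 19->4, 20->5, 22->6, 24->7, 30->8, 33->9, 41->10, 43->11
Step 2: Rank sum for X: R1 = 1 + 2 + 3 + 4 + 5 + 6 + 8 = 29.
Step 3: U_X = R1 - n1(n1+1)/2 = 29 - 7*8/2 = 29 - 28 = 1.
       U_Y = n1*n2 - U_X = 28 - 1 = 27.
Step 4: No ties, so the exact null distribution of U (based on enumerating the C(11,7) = 330 equally likely rank assignments) gives the two-sided p-value.
Step 5: p-value = 0.012121; compare to alpha = 0.05. reject H0.

U_X = 1, p = 0.012121, reject H0 at alpha = 0.05.


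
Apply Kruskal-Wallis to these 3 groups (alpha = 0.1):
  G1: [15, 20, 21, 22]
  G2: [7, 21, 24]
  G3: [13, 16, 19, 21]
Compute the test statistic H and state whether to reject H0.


Step 1: Combine all N = 11 observations and assign midranks.
sorted (value, group, rank): (7,G2,1), (13,G3,2), (15,G1,3), (16,G3,4), (19,G3,5), (20,G1,6), (21,G1,8), (21,G2,8), (21,G3,8), (22,G1,10), (24,G2,11)
Step 2: Sum ranks within each group.
R_1 = 27 (n_1 = 4)
R_2 = 20 (n_2 = 3)
R_3 = 19 (n_3 = 4)
Step 3: H = 12/(N(N+1)) * sum(R_i^2/n_i) - 3(N+1)
     = 12/(11*12) * (27^2/4 + 20^2/3 + 19^2/4) - 3*12
     = 0.090909 * 405.833 - 36
     = 0.893939.
Step 4: Ties present; correction factor C = 1 - 24/(11^3 - 11) = 0.981818. Corrected H = 0.893939 / 0.981818 = 0.910494.
Step 5: Under H0, H ~ chi^2(2); p-value = 0.634291.
Step 6: alpha = 0.1. fail to reject H0.

H = 0.9105, df = 2, p = 0.634291, fail to reject H0.
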